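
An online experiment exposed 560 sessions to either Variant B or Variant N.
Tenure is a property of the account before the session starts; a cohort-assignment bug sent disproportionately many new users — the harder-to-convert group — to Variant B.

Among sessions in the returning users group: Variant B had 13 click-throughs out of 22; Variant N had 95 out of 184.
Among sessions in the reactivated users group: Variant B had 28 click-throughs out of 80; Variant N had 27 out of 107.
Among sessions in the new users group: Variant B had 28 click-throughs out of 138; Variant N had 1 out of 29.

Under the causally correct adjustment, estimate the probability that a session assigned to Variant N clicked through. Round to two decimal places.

0.28

The user tenure-specific comparison favours Variant B throughout, but the pooled figures favour Variant N. The question is whether to condition on user tenure.
User tenure differs across variants for reasons unrelated to any effect of the variant itself, and it separately predicts the outcome — a classic confounder. We must compare within user tenure levels.
Standardising Variant N to the population user tenure mix: 0.368·95/184 + 0.334·27/107 + 0.298·1/29 = 0.284.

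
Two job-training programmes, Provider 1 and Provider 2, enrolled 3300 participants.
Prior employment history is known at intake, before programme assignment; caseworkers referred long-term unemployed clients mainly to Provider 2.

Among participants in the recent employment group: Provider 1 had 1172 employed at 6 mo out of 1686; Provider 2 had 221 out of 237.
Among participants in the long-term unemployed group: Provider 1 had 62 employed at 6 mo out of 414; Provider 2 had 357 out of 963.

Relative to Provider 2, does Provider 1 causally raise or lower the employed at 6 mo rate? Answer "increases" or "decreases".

Prior employment history is set before the programme has any effect — it is not caused by the programme — and it independently drives the outcome. That makes it a confounder, so the causal comparison is within prior employment history levels.
Within each level — recent employment: 69.5% vs 93.2%; long-term unemployed: 15.0% vs 37.1% — Provider 2 is higher every time.

decreases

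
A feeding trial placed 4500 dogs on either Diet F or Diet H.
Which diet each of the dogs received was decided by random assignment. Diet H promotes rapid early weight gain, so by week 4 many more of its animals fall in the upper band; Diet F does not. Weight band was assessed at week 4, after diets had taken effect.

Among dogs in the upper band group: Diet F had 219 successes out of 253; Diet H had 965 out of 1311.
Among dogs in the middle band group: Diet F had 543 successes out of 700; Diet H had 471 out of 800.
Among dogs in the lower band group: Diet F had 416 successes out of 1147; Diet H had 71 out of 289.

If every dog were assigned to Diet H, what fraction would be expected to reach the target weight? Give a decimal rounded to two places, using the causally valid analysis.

0.63

The week-4 weight band-specific comparison favours Diet F throughout, but the pooled figures favour Diet H. The question is whether to condition on week-4 weight band.
Week-4 weight band lies on the pathway diet → week-4 weight band → outcome, so adjusting for it blocks the indirect effect. For the total causal effect of diet, use the unadjusted pooled rates.
So P(outcome | do(Diet H)) is just the pooled rate for Diet H: 1507/2400 = 0.628.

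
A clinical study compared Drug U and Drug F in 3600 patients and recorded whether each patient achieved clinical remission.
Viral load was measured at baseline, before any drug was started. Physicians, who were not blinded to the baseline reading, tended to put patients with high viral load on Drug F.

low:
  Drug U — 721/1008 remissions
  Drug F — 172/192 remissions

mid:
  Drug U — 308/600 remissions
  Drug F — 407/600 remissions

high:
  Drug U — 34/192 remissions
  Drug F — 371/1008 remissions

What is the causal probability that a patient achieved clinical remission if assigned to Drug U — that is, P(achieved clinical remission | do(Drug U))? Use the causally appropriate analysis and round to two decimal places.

0.47

Viral load differs across drugs for reasons unrelated to any effect of the drug itself, and it separately predicts the outcome — a classic confounder. We must compare within viral load levels.
Standardising Drug U to the population viral load mix: 0.333·721/1008 + 0.333·308/600 + 0.333·34/192 = 0.469.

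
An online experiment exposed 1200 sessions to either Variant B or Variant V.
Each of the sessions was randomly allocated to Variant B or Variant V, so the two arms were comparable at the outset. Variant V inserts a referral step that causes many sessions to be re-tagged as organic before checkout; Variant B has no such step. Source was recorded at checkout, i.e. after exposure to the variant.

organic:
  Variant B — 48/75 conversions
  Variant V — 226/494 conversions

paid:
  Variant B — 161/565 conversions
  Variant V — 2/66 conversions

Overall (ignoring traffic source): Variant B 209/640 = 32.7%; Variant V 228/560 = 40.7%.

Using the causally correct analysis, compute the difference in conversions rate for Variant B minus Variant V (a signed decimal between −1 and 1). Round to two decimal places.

-0.08

Stratifying would compare variants among sessions the variants themselves sorted into traffic source groups — a form of selection on an intermediate. The unconditioned pooled rates give the total causal effect.
The causal difference is the pooled difference: 0.327 − 0.407 = -0.081.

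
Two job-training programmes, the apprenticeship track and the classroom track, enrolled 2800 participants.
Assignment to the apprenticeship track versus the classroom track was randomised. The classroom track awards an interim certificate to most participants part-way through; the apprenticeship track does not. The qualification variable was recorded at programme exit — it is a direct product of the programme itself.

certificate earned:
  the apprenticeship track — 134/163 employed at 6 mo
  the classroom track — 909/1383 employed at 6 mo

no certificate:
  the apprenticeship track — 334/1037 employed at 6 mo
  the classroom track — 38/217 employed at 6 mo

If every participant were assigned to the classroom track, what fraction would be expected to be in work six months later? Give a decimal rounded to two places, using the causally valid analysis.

0.59

Within every qualification attained during the programme level the apprenticeship track has the higher rate, yet pooled the classroom track does — Simpson's reversal.
Qualification attained during the programme lies on the pathway programme → qualification attained during the programme → outcome, so adjusting for it blocks the indirect effect. For the total causal effect of programme, use the unadjusted pooled rates.
So P(outcome | do(the classroom track)) is just the pooled rate for the classroom track: 947/1600 = 0.592.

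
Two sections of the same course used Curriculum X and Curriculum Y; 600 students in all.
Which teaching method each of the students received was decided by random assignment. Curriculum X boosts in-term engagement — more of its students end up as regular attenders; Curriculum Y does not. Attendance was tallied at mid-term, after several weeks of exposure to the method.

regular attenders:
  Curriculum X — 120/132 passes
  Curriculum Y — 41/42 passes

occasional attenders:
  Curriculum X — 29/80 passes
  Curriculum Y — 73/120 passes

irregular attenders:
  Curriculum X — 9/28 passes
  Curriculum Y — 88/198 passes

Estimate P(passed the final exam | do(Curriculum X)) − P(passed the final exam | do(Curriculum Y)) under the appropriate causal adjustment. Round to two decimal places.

+0.10

Mid-term attendance lies on the pathway teaching method → mid-term attendance → outcome, so adjusting for it blocks the indirect effect. For the total causal effect of teaching method, use the unadjusted pooled rates.
The causal difference is the pooled difference: 0.658 − 0.561 = +0.097.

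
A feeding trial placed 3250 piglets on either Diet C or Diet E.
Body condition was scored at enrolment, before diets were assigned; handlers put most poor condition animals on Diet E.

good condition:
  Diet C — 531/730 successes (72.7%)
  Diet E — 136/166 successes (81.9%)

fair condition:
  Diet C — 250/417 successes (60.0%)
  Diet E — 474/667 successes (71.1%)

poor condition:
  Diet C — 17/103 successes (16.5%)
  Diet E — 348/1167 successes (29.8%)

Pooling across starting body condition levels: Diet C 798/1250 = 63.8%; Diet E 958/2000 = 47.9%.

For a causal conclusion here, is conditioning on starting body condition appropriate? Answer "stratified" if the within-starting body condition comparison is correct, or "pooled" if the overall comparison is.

Nothing the diet does changes starting body condition; the imbalance is an allocation artefact. With starting body condition also predicting the outcome, the pooled figure is confounded, and the within-stratum comparison is the causal one.
Within each level — good condition: 72.7% vs 81.9%; fair condition: 60.0% vs 71.1%; poor condition: 16.5% vs 29.8% — Diet E is higher every time.

stratified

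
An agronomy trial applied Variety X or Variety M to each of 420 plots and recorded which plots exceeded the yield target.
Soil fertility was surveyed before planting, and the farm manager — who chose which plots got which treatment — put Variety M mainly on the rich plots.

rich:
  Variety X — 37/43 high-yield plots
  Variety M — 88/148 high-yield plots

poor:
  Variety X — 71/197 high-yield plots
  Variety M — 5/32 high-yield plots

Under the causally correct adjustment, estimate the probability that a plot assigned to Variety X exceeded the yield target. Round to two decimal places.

0.59

The soil fertility-specific comparison favours Variety X throughout, but the pooled figures favour Variety M. The question is whether to condition on soil fertility.
Nothing the variety does changes soil fertility; the imbalance is an allocation artefact. With soil fertility also predicting the outcome, the pooled figure is confounded, and the within-stratum comparison is the causal one.
Standardising Variety X to the population soil fertility mix: 0.455·37/43 + 0.545·71/197 = 0.588.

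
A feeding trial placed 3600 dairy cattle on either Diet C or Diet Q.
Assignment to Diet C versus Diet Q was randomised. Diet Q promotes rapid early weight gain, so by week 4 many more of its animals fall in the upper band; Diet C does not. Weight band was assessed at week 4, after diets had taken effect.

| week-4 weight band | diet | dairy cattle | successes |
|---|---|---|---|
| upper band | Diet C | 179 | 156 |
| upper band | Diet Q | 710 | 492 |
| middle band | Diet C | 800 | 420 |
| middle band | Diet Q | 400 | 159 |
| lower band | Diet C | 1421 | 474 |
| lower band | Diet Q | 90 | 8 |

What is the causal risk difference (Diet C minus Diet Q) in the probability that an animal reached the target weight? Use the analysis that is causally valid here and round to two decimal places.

The distribution of week-4 weight band is itself part of what the diet does — it is an intermediate outcome. Holding it fixed would remove that part of the effect; the total effect is the pooled difference.
The causal difference is the pooled difference: 0.438 − 0.549 = -0.112.

-0.11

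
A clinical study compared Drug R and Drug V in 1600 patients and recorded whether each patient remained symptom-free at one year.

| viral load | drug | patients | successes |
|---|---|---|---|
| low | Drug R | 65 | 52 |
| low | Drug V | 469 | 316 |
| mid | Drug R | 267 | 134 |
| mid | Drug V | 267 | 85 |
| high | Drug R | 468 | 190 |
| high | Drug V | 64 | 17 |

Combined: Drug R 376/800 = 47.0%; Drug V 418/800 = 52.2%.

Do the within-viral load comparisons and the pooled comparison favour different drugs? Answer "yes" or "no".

yes

Within each viral load level (low 80.0% vs 67.4%; mid 50.2% vs 31.8%; high 40.6% vs 26.6%), Drug R has the higher rate every time. Pooled: 47.0% vs 52.2% — Drug V has the higher rate overall. The two comparisons disagree.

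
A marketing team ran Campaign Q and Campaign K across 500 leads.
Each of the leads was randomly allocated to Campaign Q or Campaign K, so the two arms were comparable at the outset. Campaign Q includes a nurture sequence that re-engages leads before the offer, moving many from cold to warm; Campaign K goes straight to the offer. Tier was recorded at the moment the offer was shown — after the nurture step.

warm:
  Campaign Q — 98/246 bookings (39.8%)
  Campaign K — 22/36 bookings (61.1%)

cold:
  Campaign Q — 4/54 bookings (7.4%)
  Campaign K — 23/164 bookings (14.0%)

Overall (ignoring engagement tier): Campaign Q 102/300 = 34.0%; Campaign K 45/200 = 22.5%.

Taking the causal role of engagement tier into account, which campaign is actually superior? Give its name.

Campaign K is higher inside every engagement tier stratum but Campaign Q is higher in aggregate. Whether to stratify depends on how engagement tier relates to the campaign.
The distribution of engagement tier is itself part of what the campaign does — it is an intermediate outcome. Holding it fixed would remove that part of the effect; the total effect is the pooled difference.
Pooled: Campaign Q 34.0% vs Campaign K 22.5%; Campaign Q is higher overall.

Campaign Q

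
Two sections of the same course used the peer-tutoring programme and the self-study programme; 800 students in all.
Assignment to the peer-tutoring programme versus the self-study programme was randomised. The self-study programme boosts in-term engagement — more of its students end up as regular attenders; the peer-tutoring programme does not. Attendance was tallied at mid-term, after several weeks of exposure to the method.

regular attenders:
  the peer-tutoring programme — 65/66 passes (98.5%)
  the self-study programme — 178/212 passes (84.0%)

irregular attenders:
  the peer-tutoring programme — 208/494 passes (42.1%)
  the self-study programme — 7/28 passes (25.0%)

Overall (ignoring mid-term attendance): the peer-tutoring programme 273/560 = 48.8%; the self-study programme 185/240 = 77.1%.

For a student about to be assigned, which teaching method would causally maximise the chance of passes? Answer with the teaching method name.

the self-study programme

Mid-term attendance is downstream of the teaching method. One should not condition on a consequence of treatment, so the overall rates are the right comparison.
Pooled: the peer-tutoring programme 48.8% vs the self-study programme 77.1%; the self-study programme is higher overall.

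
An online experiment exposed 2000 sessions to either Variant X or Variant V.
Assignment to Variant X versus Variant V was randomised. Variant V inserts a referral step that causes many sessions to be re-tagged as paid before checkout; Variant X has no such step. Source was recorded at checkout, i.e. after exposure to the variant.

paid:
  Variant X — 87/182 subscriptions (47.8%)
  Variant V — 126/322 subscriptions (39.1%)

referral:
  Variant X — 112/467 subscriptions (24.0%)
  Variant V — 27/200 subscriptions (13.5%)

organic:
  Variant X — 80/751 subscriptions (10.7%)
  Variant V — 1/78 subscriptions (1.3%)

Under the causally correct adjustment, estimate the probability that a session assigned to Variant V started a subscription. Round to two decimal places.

0.26

Variant X is higher inside every traffic source stratum but Variant V is higher in aggregate. Whether to stratify depends on how traffic source relates to the variant.
Stratifying would compare variants among sessions the variants themselves sorted into traffic source groups — a form of selection on an intermediate. The unconditioned pooled rates give the total causal effect.
So P(outcome | do(Variant V)) is just the pooled rate for Variant V: 154/600 = 0.257.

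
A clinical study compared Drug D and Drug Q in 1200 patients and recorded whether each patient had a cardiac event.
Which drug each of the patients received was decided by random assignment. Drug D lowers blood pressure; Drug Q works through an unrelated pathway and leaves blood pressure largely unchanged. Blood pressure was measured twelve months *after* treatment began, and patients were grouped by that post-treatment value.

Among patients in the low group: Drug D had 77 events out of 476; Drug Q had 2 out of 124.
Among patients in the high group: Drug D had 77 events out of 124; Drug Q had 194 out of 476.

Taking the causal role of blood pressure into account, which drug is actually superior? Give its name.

The blood pressure-specific comparison favours Drug Q throughout, but the pooled figures favour Drug D. The question is whether to condition on blood pressure.
Blood pressure here is a post-treatment variable shaped by the drug; conditioning on it would introduce bias rather than remove it. The overall comparison is the causal one.
Pooled: Drug D 25.7% vs Drug Q 32.7%; Drug D is lower overall.

Drug D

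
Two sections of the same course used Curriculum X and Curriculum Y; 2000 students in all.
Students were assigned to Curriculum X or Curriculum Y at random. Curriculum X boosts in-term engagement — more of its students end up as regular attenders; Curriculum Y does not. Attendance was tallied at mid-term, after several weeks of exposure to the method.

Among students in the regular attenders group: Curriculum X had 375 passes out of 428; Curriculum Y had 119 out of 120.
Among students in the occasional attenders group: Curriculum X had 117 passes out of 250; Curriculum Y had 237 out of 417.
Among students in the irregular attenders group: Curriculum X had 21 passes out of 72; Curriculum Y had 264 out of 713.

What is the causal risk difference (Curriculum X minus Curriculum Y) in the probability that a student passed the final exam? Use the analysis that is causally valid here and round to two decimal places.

+0.19

Curriculum Y is higher inside every mid-term attendance stratum but Curriculum X is higher in aggregate. Whether to stratify depends on how mid-term attendance relates to the teaching method.
Mid-term attendance here is a post-treatment variable shaped by the teaching method; conditioning on it would introduce bias rather than remove it. The overall comparison is the causal one.
The causal difference is the pooled difference: 0.684 − 0.496 = +0.188.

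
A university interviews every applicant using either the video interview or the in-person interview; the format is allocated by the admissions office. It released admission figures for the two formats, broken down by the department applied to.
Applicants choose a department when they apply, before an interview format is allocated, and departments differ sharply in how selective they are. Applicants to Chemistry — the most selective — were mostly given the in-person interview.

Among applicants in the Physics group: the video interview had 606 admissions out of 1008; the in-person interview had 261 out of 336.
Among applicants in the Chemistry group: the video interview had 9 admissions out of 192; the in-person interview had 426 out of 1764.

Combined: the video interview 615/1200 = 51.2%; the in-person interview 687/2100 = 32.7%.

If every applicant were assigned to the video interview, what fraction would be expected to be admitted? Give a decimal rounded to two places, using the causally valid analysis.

The stratified and pooled comparisons disagree (the in-person interview wins within each department; the video interview wins overall), so the answer turns on the causal role of department.
Department is set before the interview format has any effect — it is not caused by the interview format — and it independently drives the outcome. That makes it a confounder, so the causal comparison is within department levels.
Standardising the video interview to the population department mix: 0.407·606/1008 + 0.593·9/192 = 0.273.

0.27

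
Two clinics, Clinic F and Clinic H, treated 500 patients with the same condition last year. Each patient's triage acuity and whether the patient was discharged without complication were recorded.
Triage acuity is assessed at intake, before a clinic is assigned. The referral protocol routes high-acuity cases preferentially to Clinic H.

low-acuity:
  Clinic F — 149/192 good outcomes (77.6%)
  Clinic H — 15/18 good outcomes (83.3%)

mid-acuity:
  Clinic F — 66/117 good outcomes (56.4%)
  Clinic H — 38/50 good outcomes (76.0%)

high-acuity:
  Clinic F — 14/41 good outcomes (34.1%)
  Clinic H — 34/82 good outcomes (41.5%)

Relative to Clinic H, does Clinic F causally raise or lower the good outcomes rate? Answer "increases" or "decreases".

decreases

Within every triage acuity level Clinic H has the higher rate, yet pooled Clinic F does — Simpson's reversal.
Triage acuity is set before the clinic has any effect — it is not caused by the clinic — and it independently drives the outcome. That makes it a confounder, so the causal comparison is within triage acuity levels.
Within each level — low-acuity: 77.6% vs 83.3%; mid-acuity: 56.4% vs 76.0%; high-acuity: 34.1% vs 41.5% — Clinic H is higher every time.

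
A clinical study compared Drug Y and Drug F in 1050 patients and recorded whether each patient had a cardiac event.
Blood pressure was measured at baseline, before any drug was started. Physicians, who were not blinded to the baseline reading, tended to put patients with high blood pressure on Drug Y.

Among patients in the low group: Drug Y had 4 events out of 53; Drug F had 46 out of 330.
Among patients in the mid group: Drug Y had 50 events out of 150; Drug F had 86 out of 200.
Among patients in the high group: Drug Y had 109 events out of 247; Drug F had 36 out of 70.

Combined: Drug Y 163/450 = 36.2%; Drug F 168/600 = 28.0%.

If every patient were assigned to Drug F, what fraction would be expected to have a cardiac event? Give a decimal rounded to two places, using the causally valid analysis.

Within every blood pressure level Drug Y has the lower rate, yet pooled Drug F does — Simpson's reversal.
Since blood pressure is a pre-existing factor (not a product of the drug) and it affects the outcome on its own, it is a confounder. The stratified rates, not the pooled rate, identify the causal effect.
Standardising Drug F to the population blood pressure mix: 0.365·46/330 + 0.333·86/200 + 0.302·36/70 = 0.349.

0.35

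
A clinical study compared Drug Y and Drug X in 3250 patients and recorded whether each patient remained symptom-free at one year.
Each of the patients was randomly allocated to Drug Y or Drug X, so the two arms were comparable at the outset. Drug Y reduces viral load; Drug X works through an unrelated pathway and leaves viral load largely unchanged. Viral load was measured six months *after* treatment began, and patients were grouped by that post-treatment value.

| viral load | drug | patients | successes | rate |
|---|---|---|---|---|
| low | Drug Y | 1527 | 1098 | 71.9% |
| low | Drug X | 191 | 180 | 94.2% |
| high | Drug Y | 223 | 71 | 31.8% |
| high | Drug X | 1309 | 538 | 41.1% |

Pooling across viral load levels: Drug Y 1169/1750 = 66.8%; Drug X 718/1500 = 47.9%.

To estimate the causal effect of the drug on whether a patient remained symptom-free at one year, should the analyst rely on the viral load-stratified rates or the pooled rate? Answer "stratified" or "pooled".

pooled

Within every viral load level Drug X has the higher rate, yet pooled Drug Y does — Simpson's reversal.
Viral load here is a post-treatment variable shaped by the drug; conditioning on it would introduce bias rather than remove it. The overall comparison is the causal one.
Pooled: Drug Y 66.8% vs Drug X 47.9%; Drug Y is higher overall.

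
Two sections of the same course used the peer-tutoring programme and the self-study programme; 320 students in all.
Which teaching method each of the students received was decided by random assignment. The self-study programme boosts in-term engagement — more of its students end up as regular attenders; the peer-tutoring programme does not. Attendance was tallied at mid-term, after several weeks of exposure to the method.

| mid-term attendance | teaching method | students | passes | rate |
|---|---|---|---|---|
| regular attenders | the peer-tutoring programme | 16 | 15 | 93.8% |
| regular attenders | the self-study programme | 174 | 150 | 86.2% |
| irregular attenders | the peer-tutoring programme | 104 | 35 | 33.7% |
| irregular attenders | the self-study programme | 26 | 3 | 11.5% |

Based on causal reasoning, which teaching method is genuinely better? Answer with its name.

Mid-term attendance is recorded after the teaching method and is itself shifted by it — it sits on the causal path from teaching method to outcome. Conditioning on a mediator would strip out part of the effect we want; the pooled comparison gives the total causal effect.
Pooled: the peer-tutoring programme 41.7% vs the self-study programme 76.5%; the self-study programme is higher overall.

the self-study programme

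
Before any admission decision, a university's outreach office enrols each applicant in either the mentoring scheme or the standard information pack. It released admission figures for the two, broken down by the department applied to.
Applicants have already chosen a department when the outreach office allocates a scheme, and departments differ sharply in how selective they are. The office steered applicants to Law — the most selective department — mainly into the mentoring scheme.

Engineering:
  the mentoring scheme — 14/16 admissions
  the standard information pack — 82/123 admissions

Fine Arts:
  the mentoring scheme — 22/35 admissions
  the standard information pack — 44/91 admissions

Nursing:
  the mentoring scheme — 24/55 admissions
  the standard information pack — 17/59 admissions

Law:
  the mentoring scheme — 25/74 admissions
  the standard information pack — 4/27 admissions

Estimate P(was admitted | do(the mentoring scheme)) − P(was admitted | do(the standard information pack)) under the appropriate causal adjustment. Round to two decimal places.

Department is set before the outreach scheme has any effect — it is not caused by the outreach scheme — and it independently drives the outcome. That makes it a confounder, so the causal comparison is within department levels.
Adjusting over the population distribution of department: 0.290·(0.875−0.667) + 0.263·(0.629−0.484) + 0.237·(0.436−0.288) + 0.210·(0.338−0.148) = +0.174.

+0.17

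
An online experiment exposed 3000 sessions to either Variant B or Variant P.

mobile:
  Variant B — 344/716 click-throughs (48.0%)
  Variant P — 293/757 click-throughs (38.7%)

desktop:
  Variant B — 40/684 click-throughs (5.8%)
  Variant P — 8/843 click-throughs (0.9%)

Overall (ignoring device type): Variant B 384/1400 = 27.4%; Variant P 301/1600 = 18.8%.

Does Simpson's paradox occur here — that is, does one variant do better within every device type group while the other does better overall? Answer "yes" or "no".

no

Within each device type level (mobile 48.0% vs 38.7%; desktop 5.8% vs 0.9%), Variant B has the higher rate every time. Pooled: 27.4% vs 18.8% — Variant B has the higher rate overall. They agree.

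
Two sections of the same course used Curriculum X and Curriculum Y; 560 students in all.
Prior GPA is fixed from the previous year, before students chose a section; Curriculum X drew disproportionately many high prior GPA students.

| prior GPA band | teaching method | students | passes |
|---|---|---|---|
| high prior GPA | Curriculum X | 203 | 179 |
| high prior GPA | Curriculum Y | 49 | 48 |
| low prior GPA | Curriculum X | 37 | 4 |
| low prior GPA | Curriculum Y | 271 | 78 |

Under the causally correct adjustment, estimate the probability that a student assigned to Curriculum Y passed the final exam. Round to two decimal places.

Nothing the teaching method does changes prior GPA band; the imbalance is an allocation artefact. With prior GPA band also predicting the outcome, the pooled figure is confounded, and the within-stratum comparison is the causal one.
Standardising Curriculum Y to the population prior GPA band mix: 0.450·48/49 + 0.550·78/271 = 0.599.

0.60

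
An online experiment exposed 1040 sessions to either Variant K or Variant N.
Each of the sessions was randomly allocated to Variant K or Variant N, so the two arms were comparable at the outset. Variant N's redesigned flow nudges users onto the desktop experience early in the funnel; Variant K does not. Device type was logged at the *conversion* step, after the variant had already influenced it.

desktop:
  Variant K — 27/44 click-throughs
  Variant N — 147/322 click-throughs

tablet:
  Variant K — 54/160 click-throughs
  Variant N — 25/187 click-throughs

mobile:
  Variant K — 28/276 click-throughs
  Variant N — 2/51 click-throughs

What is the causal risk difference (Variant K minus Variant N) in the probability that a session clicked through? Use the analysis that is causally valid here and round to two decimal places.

Stratifying would compare variants among sessions the variants themselves sorted into device type groups — a form of selection on an intermediate. The unconditioned pooled rates give the total causal effect.
The causal difference is the pooled difference: 0.227 − 0.311 = -0.084.

-0.08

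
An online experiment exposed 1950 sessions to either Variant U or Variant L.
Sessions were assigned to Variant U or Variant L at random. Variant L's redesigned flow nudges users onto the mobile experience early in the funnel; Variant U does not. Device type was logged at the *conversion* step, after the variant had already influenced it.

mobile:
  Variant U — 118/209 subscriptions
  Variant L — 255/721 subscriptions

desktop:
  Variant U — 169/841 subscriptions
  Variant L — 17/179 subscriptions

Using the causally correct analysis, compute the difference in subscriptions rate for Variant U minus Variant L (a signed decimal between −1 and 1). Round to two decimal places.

Within every device type level Variant U has the higher rate, yet pooled Variant L does — Simpson's reversal.
Device type is downstream of the variant. One should not condition on a consequence of treatment, so the overall rates are the right comparison.
The causal difference is the pooled difference: 0.273 − 0.302 = -0.029.

-0.03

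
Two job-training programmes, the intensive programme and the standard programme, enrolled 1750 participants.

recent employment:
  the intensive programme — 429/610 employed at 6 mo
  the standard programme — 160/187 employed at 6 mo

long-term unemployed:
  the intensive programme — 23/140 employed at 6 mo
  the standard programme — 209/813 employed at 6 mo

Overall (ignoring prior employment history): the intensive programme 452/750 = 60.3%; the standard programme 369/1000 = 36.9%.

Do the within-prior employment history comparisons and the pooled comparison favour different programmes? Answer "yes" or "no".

Within each prior employment history level (recent employment 70.3% vs 85.6%; long-term unemployed 16.4% vs 25.7%), the standard programme has the higher rate every time. Pooled: 60.3% vs 36.9% — the intensive programme has the higher rate overall. The two comparisons disagree.

yes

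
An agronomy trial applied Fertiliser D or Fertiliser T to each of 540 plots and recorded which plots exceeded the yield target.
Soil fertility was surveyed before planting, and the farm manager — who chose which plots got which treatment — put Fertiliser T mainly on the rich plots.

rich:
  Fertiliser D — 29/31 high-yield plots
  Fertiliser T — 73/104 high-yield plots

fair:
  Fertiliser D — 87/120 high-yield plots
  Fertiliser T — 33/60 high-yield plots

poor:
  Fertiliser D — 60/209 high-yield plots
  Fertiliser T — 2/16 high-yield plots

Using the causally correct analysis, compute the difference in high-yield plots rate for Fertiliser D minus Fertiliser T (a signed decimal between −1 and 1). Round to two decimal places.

+0.18

Since soil fertility is a pre-existing factor (not a product of the fertiliser) and it affects the outcome on its own, it is a confounder. The stratified rates, not the pooled rate, identify the causal effect.
Adjusting over the population distribution of soil fertility: 0.250·(0.935−0.702) + 0.333·(0.725−0.550) + 0.417·(0.287−0.125) = +0.184.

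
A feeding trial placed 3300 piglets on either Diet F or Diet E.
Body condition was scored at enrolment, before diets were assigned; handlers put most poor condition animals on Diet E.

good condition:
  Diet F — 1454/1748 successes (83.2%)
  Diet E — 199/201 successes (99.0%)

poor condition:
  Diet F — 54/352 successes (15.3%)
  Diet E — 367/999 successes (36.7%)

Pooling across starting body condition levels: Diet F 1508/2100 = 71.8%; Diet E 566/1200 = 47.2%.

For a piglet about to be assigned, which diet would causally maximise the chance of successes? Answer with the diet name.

Diet E

Starting body condition satisfies the back-door criterion: it is not a descendant of the diet, and it blocks the spurious path from diet to outcome. Adjusting for it (i.e., using the within-starting body condition rates) gives the causal effect.
Within each level — good condition: 83.2% vs 99.0%; poor condition: 15.3% vs 36.7% — Diet E is higher every time.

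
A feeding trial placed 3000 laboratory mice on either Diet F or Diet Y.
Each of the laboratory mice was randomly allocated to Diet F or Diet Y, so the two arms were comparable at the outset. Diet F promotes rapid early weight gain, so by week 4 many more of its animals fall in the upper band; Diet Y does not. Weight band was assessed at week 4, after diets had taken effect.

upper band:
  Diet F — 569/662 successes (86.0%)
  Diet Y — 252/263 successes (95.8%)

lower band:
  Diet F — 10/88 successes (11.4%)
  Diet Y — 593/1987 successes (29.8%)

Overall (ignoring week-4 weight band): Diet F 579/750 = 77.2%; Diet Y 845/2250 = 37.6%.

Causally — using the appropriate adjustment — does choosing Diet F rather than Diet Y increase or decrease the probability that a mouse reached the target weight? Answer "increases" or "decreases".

increases

Within every week-4 weight band level Diet Y has the higher rate, yet pooled Diet F does — Simpson's reversal.
Week-4 weight band is downstream of the diet. One should not condition on a consequence of treatment, so the overall rates are the right comparison.
Pooled: Diet F 77.2% vs Diet Y 37.6%; Diet F is higher overall.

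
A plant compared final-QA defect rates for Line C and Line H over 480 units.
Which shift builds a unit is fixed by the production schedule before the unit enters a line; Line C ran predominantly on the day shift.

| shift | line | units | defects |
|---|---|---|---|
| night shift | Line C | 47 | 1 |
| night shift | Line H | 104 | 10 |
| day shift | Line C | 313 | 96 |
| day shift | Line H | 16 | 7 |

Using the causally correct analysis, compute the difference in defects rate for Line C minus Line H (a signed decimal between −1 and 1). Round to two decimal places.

-0.11

The shift-specific comparison favours Line C throughout, but the pooled figures favour Line H. The question is whether to condition on shift.
Shift differs across lines for reasons unrelated to any effect of the line itself, and it separately predicts the outcome — a classic confounder. We must compare within shift levels.
Adjusting over the population distribution of shift: 0.315·(0.021−0.096) + 0.685·(0.307−0.438) = -0.113.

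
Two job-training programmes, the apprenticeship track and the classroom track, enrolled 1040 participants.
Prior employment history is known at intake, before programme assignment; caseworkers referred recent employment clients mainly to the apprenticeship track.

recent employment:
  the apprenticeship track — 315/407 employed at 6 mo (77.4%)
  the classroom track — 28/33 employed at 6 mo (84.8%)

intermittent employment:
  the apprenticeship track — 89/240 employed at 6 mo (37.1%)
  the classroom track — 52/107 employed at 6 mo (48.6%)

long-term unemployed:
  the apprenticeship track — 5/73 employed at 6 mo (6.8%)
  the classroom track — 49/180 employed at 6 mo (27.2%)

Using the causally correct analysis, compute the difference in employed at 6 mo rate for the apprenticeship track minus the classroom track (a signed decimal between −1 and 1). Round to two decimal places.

Within every prior employment history level the classroom track has the higher rate, yet pooled the apprenticeship track does — Simpson's reversal.
Prior employment history satisfies the back-door criterion: it is not a descendant of the programme, and it blocks the spurious path from programme to outcome. Adjusting for it (i.e., using the within-prior employment history rates) gives the causal effect.
Adjusting over the population distribution of prior employment history: 0.423·(0.774−0.848) + 0.334·(0.371−0.486) + 0.243·(0.068−0.272) = -0.120.

-0.12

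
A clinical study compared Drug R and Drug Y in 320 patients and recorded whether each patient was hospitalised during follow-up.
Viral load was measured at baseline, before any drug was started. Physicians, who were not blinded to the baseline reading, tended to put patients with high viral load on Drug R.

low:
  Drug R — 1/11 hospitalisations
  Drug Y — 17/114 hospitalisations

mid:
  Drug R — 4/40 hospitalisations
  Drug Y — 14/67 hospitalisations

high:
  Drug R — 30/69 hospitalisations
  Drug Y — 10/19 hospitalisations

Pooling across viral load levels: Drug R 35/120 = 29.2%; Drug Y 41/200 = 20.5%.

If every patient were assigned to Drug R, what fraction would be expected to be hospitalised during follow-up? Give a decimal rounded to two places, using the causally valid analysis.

The viral load-specific comparison favours Drug R throughout, but the pooled figures favour Drug Y. The question is whether to condition on viral load.
Viral load differs across drugs for reasons unrelated to any effect of the drug itself, and it separately predicts the outcome — a classic confounder. We must compare within viral load levels.
Standardising Drug R to the population viral load mix: 0.391·1/11 + 0.334·4/40 + 0.275·30/69 = 0.189.

0.19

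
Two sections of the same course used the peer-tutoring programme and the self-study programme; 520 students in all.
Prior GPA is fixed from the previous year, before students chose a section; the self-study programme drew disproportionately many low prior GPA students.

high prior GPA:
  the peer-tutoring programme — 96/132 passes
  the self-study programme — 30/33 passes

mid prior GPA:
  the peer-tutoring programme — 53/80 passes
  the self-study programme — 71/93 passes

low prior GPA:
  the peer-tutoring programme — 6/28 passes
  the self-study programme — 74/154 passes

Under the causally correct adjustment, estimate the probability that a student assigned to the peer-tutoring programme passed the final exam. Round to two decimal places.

the self-study programme is higher inside every prior GPA band stratum but the peer-tutoring programme is higher in aggregate. Whether to stratify depends on how prior GPA band relates to the teaching method.
Nothing the teaching method does changes prior GPA band; the imbalance is an allocation artefact. With prior GPA band also predicting the outcome, the pooled figure is confounded, and the within-stratum comparison is the causal one.
Standardising the peer-tutoring programme to the population prior GPA band mix: 0.317·96/132 + 0.333·53/80 + 0.350·6/28 = 0.526.

0.53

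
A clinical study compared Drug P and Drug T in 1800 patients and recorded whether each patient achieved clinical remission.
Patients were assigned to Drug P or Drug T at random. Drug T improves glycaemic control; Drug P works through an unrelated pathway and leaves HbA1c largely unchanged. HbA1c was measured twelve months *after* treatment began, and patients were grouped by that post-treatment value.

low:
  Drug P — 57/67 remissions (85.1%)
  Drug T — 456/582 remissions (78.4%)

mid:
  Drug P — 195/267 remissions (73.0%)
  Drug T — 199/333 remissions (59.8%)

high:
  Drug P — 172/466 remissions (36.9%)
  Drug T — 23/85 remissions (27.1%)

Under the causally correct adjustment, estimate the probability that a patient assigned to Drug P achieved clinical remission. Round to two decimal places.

HbA1c here is a post-treatment variable shaped by the drug; conditioning on it would introduce bias rather than remove it. The overall comparison is the causal one.
So P(outcome | do(Drug P)) is just the pooled rate for Drug P: 424/800 = 0.530.

0.53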